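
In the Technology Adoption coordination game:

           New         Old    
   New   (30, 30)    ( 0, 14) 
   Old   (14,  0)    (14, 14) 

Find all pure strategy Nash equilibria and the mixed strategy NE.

Pure NE: (New, New) and (Old, Old); Mixed NE: p = 0.4667, q = 0.4667

Work:
Check pure NE:
(New, New): (30, 30) - no unilateral deviation beneficial
(Old, Old): (14, 14) - no unilateral deviation beneficial
Mixed NE: P1 plays New with p = 0.4667, P2 plays New with q = 0.4667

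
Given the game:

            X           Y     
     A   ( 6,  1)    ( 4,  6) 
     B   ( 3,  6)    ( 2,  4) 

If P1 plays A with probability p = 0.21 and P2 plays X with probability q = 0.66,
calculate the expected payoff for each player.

E[P1] = 3.2186, E[P2] = 4.7698

Work:
E[P1] = p·q·π₁(A,X) + p·(1-q)·π₁(A,Y) + (1-p)·q·π₁(B,X) + (1-p)·(1-q)·π₁(B,Y)
= 0.21·0.66·6 + 0.21·0.34·4 + 0.79·0.66·3 + 0.79·0.34·2
= 3.2186

E[P2] = 4.7698 (similar calculation)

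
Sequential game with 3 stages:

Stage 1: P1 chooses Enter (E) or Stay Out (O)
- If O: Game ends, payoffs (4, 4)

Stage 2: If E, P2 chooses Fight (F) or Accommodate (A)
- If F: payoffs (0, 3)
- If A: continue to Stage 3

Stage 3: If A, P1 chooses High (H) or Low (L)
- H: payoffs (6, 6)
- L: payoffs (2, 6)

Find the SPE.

SPE: (E, A, H); Outcome (6, 6)

Work:
Stage 3: P1 chooses H (6 vs 2)
Stage 2: P2: F->3, A->6 (anticipating H). Choose A
Stage 1: P1: O->4, E->6 (anticipating A, H). Choose E
SPE path: E -> A -> H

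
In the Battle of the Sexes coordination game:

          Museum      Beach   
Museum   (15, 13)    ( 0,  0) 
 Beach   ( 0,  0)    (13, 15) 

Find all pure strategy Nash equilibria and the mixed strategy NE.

Pure NE: (Museum, Museum) and (Beach, Beach); Mixed NE: p = 0.5357, q = 0.4643

Work:
Check pure NE:
(Museum, Museum): (15, 13) - no unilateral deviation beneficial
(Beach, Beach): (13, 15) - no unilateral deviation beneficial
Mixed NE: P1 plays Museum with p = 0.5357, P2 plays Museum with q = 0.4643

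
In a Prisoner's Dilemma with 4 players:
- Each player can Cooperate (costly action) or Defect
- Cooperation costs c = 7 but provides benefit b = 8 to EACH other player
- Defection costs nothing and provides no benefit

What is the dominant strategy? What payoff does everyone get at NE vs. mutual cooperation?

Dominant: Defect; NE payoff = 0; Coop payoff = 17

Work:
Defect dominates (saves cost c = 7, benefit to others is external)
NE: All defect → everyone gets 0
If all cooperate: each receives (3)×8 - 7 = 17
Social dilemma: 17 > 0 but NE gives 0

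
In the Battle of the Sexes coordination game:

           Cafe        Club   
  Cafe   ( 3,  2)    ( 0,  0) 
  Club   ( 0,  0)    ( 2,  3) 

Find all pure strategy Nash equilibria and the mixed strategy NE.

Pure NE: (Cafe, Cafe) and (Club, Club); Mixed NE: p = 0.6, q = 0.4

Work:
Check pure NE:
(Cafe, Cafe): (3, 2) - no unilateral deviation beneficial
(Club, Club): (2, 3) - no unilateral deviation beneficial
Mixed NE: P1 plays Cafe with p = 0.6, P2 plays Cafe with q = 0.4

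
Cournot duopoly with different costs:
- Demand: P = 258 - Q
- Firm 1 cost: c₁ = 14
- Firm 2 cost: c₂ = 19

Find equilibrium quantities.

q₁* = 83.0, q₂* = 78.0

Work:
Reaction: q₁ = (258 - 14 - q₂)/2
Reaction: q₂ = (258 - 19 - q₁)/2
Solve simultaneously:
q₁* = (258 - 2×14 + 19)/3 = 83.0
q₂* = (258 - 2×19 + 14)/3 = 78.0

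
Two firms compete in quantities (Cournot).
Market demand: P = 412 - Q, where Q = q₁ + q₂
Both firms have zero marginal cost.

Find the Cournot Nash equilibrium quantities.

q₁* = q₂* = 137.33; P* = 137.33

Work:
Profit: π_i = P·q_i = (a - q_i - q_j)·q_i
FOC: ∂π_i/∂q_i = a - 2q_i - q_j = 0
Reaction function: q_i = (412 - q_j)/2
Symmetry: q* = 412/3 = 137.33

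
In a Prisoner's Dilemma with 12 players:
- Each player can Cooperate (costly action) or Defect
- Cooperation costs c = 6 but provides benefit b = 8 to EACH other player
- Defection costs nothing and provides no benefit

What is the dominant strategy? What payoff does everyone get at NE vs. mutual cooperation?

Dominant: Defect; NE payoff = 0; Coop payoff = 82

Work:
Defect dominates (saves cost c = 6, benefit to others is external)
NE: All defect → everyone gets 0
If all cooperate: each receives (11)×8 - 6 = 82
Social dilemma: 82 > 0 but NE gives 0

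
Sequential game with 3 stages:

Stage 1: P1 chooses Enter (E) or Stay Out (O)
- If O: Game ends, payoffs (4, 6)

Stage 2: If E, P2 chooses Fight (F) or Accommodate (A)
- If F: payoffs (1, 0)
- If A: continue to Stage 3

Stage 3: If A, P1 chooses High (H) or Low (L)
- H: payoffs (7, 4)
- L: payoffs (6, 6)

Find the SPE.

SPE: (E, A, H); Outcome (7, 4)

Work:
Stage 3: P1 chooses H (7 vs 6)
Stage 2: P2: F->0, A->4 (anticipating H). Choose A
Stage 1: P1: O->4, E->7 (anticipating A, H). Choose E
SPE path: E -> A -> H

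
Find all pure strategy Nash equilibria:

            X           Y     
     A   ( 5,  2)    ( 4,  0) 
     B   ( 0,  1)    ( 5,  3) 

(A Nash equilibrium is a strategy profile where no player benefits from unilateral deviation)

Nash equilibrium: (A, X), (B, Y)

Work:
Best responses:
  P1 vs X: payoffs [5, 0] → best response A (payoff 5)
  P1 vs Y: payoffs [4, 5] → best response B (payoff 5)
  P2 vs A: payoffs [2, 0] → best response X (payoff 2)
  P2 vs B: payoffs [1, 3] → best response Y (payoff 3)
Mutual best responses: (A,X), (B,Y) → Nash equilibria.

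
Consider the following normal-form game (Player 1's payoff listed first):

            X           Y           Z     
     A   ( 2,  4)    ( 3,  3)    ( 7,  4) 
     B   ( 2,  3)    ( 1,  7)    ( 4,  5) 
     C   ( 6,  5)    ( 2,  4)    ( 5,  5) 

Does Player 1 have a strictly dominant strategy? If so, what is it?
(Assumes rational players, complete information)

No strictly dominant strategy exists for Player 1

Work:
A strategy strictly dominates another if it gives a strictly higher payoff against every opponent action. Compare each pair of P1's strategies column-by-column:
  A vs B: [2 vs 2, 3 vs 1, 7 vs 4] → A does not strictly dominate B (column X: 2 ≤ 2)
  A vs C: [2 vs 6, 3 vs 2, 7 vs 5] → A does not strictly dominate C (column X: 2 ≤ 6)
  B vs A: [2 vs 2, 1 vs 3, 4 vs 7] → B does not strictly dominate A (column X: 2 ≤ 2)
  B vs C: [2 vs 6, 1 vs 2, 4 vs 5] → B does not strictly dominate C (column X: 2 ≤ 6)
  C vs A: [6 vs 2, 2 vs 3, 5 vs 7] → C does not strictly dominate A (column Y: 2 ≤ 3)
  C vs B: [6 vs 2, 2 vs 1, 5 vs 4] → C strictly dominates B
No single strategy strictly dominates all others → no strictly dominant strategy.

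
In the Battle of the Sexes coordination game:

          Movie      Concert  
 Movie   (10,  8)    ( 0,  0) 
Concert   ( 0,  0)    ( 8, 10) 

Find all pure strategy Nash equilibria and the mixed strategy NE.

Pure NE: (Movie, Movie) and (Concert, Concert); Mixed NE: p = 0.5556, q = 0.4444

Work:
Check pure NE:
(Movie, Movie): (10, 8) - no unilateral deviation beneficial
(Concert, Concert): (8, 10) - no unilateral deviation beneficial
Mixed NE: P1 plays Movie with p = 0.5556, P2 plays Movie with q = 0.4444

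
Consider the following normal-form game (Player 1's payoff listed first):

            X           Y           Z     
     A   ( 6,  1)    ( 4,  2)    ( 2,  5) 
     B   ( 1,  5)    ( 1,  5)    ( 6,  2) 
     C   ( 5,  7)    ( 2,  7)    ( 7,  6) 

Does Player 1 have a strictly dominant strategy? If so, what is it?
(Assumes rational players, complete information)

No strictly dominant strategy exists for Player 1

Work:
A strategy strictly dominates another if it gives a strictly higher payoff against every opponent action. Compare each pair of P1's strategies column-by-column:
  A vs B: [6 vs 1, 4 vs 1, 2 vs 6] → A does not strictly dominate B (column Z: 2 ≤ 6)
  A vs C: [6 vs 5, 4 vs 2, 2 vs 7] → A does not strictly dominate C (column Z: 2 ≤ 7)
  B vs A: [1 vs 6, 1 vs 4, 6 vs 2] → B does not strictly dominate A (column X: 1 ≤ 6)
  B vs C: [1 vs 5, 1 vs 2, 6 vs 7] → B does not strictly dominate C (column X: 1 ≤ 5)
  C vs A: [5 vs 6, 2 vs 4, 7 vs 2] → C does not strictly dominate A (column X: 5 ≤ 6)
  C vs B: [5 vs 1, 2 vs 1, 7 vs 6] → C strictly dominates B
No single strategy strictly dominates all others → no strictly dominant strategy.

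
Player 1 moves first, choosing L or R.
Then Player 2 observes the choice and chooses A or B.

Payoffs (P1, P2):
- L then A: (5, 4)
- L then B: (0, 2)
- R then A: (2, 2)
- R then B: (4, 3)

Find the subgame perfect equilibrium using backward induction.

P1 plays L, P2 plays A after L and B after R; Payoff (5, 4)

Work:
Backward induction:
After L: P2 chooses A → P1 gets 5
After R: P2 chooses B → P1 gets 4
P1 chooses L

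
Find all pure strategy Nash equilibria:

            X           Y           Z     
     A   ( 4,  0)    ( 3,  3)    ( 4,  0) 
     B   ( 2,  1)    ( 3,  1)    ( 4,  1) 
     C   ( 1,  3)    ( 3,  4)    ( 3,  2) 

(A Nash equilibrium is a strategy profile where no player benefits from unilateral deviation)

Nash equilibrium: (A, Y), (B, Y), (B, Z), (C, Y)

Work:
Best responses:
  P1 vs X: payoffs [4, 2, 1] → best response A (payoff 4)
  P1 vs Y: payoffs [3, 3, 3] → best response A/B/C (payoff 3)
  P1 vs Z: payoffs [4, 4, 3] → best response A/B (payoff 4)
  P2 vs A: payoffs [0, 3, 0] → best response Y (payoff 3)
  P2 vs B: payoffs [1, 1, 1] → best response X/Y/Z (payoff 1)
  P2 vs C: payoffs [3, 4, 2] → best response Y (payoff 4)
Mutual best responses: (A,Y), (B,Y), (B,Z), (C,Y) → Nash equilibria.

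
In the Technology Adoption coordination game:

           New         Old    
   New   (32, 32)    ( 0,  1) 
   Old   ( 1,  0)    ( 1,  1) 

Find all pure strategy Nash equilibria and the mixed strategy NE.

Pure NE: (New, New) and (Old, Old); Mixed NE: p = 0.0312, q = 0.0312

Work:
Check pure NE:
(New, New): (32, 32) - no unilateral deviation beneficial
(Old, Old): (1, 1) - no unilateral deviation beneficial
Mixed NE: P1 plays New with p = 0.0312, P2 plays New with q = 0.0312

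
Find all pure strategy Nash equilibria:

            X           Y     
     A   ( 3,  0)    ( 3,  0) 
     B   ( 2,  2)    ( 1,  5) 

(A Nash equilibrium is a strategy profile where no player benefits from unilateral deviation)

Nash equilibrium: (A, X), (A, Y)

Work:
Best responses:
  P1 vs X: payoffs [3, 2] → best response A (payoff 3)
  P1 vs Y: payoffs [3, 1] → best response A (payoff 3)
  P2 vs A: payoffs [0, 0] → best response X/Y (payoff 0)
  P2 vs B: payoffs [2, 5] → best response Y (payoff 5)
Mutual best responses: (A,X), (A,Y) → Nash equilibria.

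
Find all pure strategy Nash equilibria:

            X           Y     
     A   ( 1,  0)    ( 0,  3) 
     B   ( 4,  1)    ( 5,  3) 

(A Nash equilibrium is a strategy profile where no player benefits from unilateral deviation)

Nash equilibrium: (B, Y)

Work:
Best responses:
  P1 vs X: payoffs [1, 4] → best response B (payoff 4)
  P1 vs Y: payoffs [0, 5] → best response B (payoff 5)
  P2 vs A: payoffs [0, 3] → best response Y (payoff 3)
  P2 vs B: payoffs [1, 3] → best response Y (payoff 3)
Mutual best responses: (B,Y) → Nash equilibria.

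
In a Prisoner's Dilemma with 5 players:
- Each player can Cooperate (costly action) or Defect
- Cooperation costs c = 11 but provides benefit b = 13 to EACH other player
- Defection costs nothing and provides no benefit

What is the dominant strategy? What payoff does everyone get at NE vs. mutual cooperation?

Dominant: Defect; NE payoff = 0; Coop payoff = 41

Work:
Defect dominates (saves cost c = 11, benefit to others is external)
NE: All defect → everyone gets 0
If all cooperate: each receives (4)×13 - 11 = 41
Social dilemma: 41 > 0 but NE gives 0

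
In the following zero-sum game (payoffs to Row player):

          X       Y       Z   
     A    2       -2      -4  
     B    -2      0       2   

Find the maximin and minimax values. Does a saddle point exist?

Maximin = -2, Minimax = 0, Saddle: False

Work:
Row minimums: [-4, -2] → maximin = -2
Column maximums: [2, 0, 2] → minimax = 0
No saddle point (maximin ≠ minimax). Mixed strategy needed.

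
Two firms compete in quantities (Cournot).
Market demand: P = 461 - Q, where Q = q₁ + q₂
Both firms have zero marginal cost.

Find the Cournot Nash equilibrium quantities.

q₁* = q₂* = 153.67; P* = 153.67

Work:
Profit: π_i = P·q_i = (a - q_i - q_j)·q_i
FOC: ∂π_i/∂q_i = a - 2q_i - q_j = 0
Reaction function: q_i = (461 - q_j)/2
Symmetry: q* = 461/3 = 153.67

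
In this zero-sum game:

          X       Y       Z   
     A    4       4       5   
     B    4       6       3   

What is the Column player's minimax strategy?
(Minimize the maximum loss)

Column should play X, value = 4

Work:
Column player minimizes Row's maximum payoff:
Column X: max payoff to Row = 4
Column Y: max payoff to Row = 6
Column Z: max payoff to Row = 5
Minimum is 4, achieved by column X.
Minimax strategy: X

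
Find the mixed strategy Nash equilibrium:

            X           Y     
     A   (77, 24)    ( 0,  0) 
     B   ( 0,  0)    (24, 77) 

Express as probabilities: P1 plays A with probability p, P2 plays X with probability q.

p = 0.7624, q = 0.2376

Work:
Find probabilities that make opponent indifferent:
P2 chooses q to make P1 indifferent between A and B
P1 chooses p to make P2 indifferent between X and Y
Mixed NE: P1 plays (A: 0.7624, B: 0.2376), P2 plays (X: 0.2376, Y: 0.7624)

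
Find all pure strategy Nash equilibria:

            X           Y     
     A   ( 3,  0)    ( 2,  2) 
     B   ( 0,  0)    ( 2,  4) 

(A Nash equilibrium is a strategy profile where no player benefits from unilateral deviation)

Nash equilibrium: (A, Y), (B, Y)

Work:
Best responses:
  P1 vs X: payoffs [3, 0] → best response A (payoff 3)
  P1 vs Y: payoffs [2, 2] → best response A/B (payoff 2)
  P2 vs A: payoffs [0, 2] → best response Y (payoff 2)
  P2 vs B: payoffs [0, 4] → best response Y (payoff 4)
Mutual best responses: (A,Y), (B,Y) → Nash equilibria.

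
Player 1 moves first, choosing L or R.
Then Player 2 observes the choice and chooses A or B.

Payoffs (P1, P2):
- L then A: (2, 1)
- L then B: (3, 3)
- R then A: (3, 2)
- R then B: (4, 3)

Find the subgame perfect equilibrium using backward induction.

P1 plays R, P2 plays B after L and B after R; Payoff (4, 3)

Work:
Backward induction:
After L: P2 chooses B → P1 gets 3
After R: P2 chooses B → P1 gets 4
P1 chooses R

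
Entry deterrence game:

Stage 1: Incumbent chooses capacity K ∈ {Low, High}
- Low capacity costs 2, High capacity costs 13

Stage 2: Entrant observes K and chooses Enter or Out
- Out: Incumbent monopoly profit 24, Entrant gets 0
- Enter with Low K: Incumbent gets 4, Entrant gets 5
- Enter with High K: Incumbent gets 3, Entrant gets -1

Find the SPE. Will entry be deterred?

SPE: (High, Enter|Low, Out|High); Entry deterred. Incumbent net profit = 11

Work:
After Low K: Entrant enters (5 > 0)
After High K: Entrant stays out (-1 < 0)
Incumbent: Low → 4−2=2, High → 24−13=11
Incumbent chooses High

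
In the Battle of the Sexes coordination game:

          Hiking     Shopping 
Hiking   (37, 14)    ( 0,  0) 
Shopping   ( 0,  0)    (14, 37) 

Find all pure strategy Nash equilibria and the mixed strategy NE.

Pure NE: (Hiking, Hiking) and (Shopping, Shopping); Mixed NE: p = 0.7255, q = 0.2745

Work:
Check pure NE:
(Hiking, Hiking): (37, 14) - no unilateral deviation beneficial
(Shopping, Shopping): (14, 37) - no unilateral deviation beneficial
Mixed NE: P1 plays Hiking with p = 0.7255, P2 plays Hiking with q = 0.2745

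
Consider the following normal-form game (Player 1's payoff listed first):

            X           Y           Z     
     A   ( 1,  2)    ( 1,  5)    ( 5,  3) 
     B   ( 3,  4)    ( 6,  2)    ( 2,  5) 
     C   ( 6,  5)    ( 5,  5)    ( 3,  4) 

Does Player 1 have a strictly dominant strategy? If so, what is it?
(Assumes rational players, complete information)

No strictly dominant strategy exists for Player 1

Work:
A strategy strictly dominates another if it gives a strictly higher payoff against every opponent action. Compare each pair of P1's strategies column-by-column:
  A vs B: [1 vs 3, 1 vs 6, 5 vs 2] → A does not strictly dominate B (column X: 1 ≤ 3)
  A vs C: [1 vs 6, 1 vs 5, 5 vs 3] → A does not strictly dominate C (column X: 1 ≤ 6)
  B vs A: [3 vs 1, 6 vs 1, 2 vs 5] → B does not strictly dominate A (column Z: 2 ≤ 5)
  B vs C: [3 vs 6, 6 vs 5, 2 vs 3] → B does not strictly dominate C (column X: 3 ≤ 6)
  C vs A: [6 vs 1, 5 vs 1, 3 vs 5] → C does not strictly dominate A (column Z: 3 ≤ 5)
  C vs B: [6 vs 3, 5 vs 6, 3 vs 2] → C does not strictly dominate B (column Y: 5 ≤ 6)
No single strategy strictly dominates all others → no strictly dominant strategy.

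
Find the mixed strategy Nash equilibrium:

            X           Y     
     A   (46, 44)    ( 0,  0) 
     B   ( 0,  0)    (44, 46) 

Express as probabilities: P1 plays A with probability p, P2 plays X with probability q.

p = 0.5111, q = 0.4889

Work:
Find probabilities that make opponent indifferent:
P2 chooses q to make P1 indifferent between A and B
P1 chooses p to make P2 indifferent between X and Y
Mixed NE: P1 plays (A: 0.5111, B: 0.4889), P2 plays (X: 0.4889, Y: 0.5111)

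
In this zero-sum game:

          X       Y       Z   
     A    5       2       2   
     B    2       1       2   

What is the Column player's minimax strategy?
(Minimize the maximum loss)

Column should play Y or Z (all achieve the minimum), value = 2

Work:
Column player minimizes Row's maximum payoff:
Column X: max payoff to Row = 5
Column Y: max payoff to Row = 2
Column Z: max payoff to Row = 2
Minimum is 2, achieved by columns Y, Z (tied).
Each of Y or Z is a minimax strategy.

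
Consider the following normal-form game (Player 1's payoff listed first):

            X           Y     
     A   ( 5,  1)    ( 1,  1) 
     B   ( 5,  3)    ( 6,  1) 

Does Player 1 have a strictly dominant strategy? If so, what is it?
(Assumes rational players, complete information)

No strictly dominant strategy exists for Player 1

Work:
A strategy strictly dominates another if it gives a strictly higher payoff against every opponent action. Compare each pair of P1's strategies column-by-column:
  A vs B: [5 vs 5, 1 vs 6] → A does not strictly dominate B (column X: 5 ≤ 5)
  B vs A: [5 vs 5, 6 vs 1] → B does not strictly dominate A (column X: 5 ≤ 5)
No single strategy strictly dominates all others → no strictly dominant strategy.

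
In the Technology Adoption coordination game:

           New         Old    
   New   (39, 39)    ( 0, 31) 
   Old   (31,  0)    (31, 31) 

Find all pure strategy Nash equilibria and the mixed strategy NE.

Pure NE: (New, New) and (Old, Old); Mixed NE: p = 0.7949, q = 0.7949

Work:
Check pure NE:
(New, New): (39, 39) - no unilateral deviation beneficial
(Old, Old): (31, 31) - no unilateral deviation beneficial
Mixed NE: P1 plays New with p = 0.7949, P2 plays New with q = 0.7949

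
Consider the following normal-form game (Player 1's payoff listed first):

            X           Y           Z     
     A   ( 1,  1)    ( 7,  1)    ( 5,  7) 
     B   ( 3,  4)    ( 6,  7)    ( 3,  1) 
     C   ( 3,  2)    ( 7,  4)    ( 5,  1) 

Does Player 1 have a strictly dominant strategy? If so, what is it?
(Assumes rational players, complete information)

No strictly dominant strategy exists for Player 1

Work:
A strategy strictly dominates another if it gives a strictly higher payoff against every opponent action. Compare each pair of P1's strategies column-by-column:
  A vs B: [1 vs 3, 7 vs 6, 5 vs 3] → A does not strictly dominate B (column X: 1 ≤ 3)
  A vs C: [1 vs 3, 7 vs 7, 5 vs 5] → A does not strictly dominate C (column X: 1 ≤ 3)
  B vs A: [3 vs 1, 6 vs 7, 3 vs 5] → B does not strictly dominate A (column Y: 6 ≤ 7)
  B vs C: [3 vs 3, 6 vs 7, 3 vs 5] → B does not strictly dominate C (column X: 3 ≤ 3)
  C vs A: [3 vs 1, 7 vs 7, 5 vs 5] → C does not strictly dominate A (column Y: 7 ≤ 7)
  C vs B: [3 vs 3, 7 vs 6, 5 vs 3] → C does not strictly dominate B (column X: 3 ≤ 3)
No single strategy strictly dominates all others → no strictly dominant strategy.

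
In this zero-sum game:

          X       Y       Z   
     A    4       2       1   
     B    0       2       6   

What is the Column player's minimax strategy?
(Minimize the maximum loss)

Column should play Y, value = 2

Work:
Column player minimizes Row's maximum payoff:
Column X: max payoff to Row = 4
Column Y: max payoff to Row = 2
Column Z: max payoff to Row = 6
Minimum is 2, achieved by column Y.
Minimax strategy: Y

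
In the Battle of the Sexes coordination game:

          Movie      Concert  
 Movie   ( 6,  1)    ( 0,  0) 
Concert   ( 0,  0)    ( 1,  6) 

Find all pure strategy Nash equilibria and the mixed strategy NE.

Pure NE: (Movie, Movie) and (Concert, Concert); Mixed NE: p = 0.8571, q = 0.1429

Work:
Check pure NE:
(Movie, Movie): (6, 1) - no unilateral deviation beneficial
(Concert, Concert): (1, 6) - no unilateral deviation beneficial
Mixed NE: P1 plays Movie with p = 0.8571, P2 plays Movie with q = 0.1429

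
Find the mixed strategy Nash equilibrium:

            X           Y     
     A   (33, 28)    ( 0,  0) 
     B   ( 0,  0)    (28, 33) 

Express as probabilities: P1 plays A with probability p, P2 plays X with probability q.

p = 0.541, q = 0.459

Work:
Find probabilities that make opponent indifferent:
P2 chooses q to make P1 indifferent between A and B
P1 chooses p to make P2 indifferent between X and Y
Mixed NE: P1 plays (A: 0.541, B: 0.459), P2 plays (X: 0.459, Y: 0.541)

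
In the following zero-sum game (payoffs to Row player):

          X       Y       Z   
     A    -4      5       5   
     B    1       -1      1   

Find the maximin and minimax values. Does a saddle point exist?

Maximin = -1, Minimax = 1, Saddle: False

Work:
Row minimums: [-4, -1] → maximin = -1
Column maximums: [1, 5, 5] → minimax = 1
No saddle point (maximin ≠ minimax). Mixed strategy needed.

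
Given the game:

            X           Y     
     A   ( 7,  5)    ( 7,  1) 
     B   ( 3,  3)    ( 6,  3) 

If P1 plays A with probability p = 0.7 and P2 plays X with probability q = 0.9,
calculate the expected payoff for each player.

E[P1] = 5.89, E[P2] = 4.12

Work:
E[P1] = p·q·π₁(A,X) + p·(1-q)·π₁(A,Y) + (1-p)·q·π₁(B,X) + (1-p)·(1-q)·π₁(B,Y)
= 0.7·0.9·7 + 0.7·0.1·7 + 0.3·0.9·3 + 0.3·0.1·6
= 5.89

E[P2] = 4.12 (similar calculation)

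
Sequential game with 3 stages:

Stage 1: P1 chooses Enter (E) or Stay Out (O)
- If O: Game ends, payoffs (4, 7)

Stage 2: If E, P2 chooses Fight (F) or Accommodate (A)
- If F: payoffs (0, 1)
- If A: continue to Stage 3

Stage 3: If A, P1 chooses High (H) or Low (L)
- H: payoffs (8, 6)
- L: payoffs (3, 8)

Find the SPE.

SPE: (E, A, H); Outcome (8, 6)

Work:
Stage 3: P1 chooses H (8 vs 3)
Stage 2: P2: F->1, A->6 (anticipating H). Choose A
Stage 1: P1: O->4, E->8 (anticipating A, H). Choose E
SPE path: E -> A -> H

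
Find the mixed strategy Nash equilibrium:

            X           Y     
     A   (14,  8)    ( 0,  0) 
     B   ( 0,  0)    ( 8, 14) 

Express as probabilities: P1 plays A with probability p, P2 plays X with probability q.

p = 0.6364, q = 0.3636

Work:
Find probabilities that make opponent indifferent:
P2 chooses q to make P1 indifferent between A and B
P1 chooses p to make P2 indifferent between X and Y
Mixed NE: P1 plays (A: 0.6364, B: 0.3636), P2 plays (X: 0.3636, Y: 0.6364)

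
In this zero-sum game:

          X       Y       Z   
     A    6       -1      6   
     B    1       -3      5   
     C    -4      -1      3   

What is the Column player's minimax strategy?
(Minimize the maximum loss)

Column should play Y, value = -1

Work:
Column player minimizes Row's maximum payoff:
Column X: max payoff to Row = 6
Column Y: max payoff to Row = -1
Column Z: max payoff to Row = 6
Minimum is -1, achieved by column Y.
Minimax strategy: Y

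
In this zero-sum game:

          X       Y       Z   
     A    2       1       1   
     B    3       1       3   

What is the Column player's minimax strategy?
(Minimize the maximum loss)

Column should play Y, value = 1

Work:
Column player minimizes Row's maximum payoff:
Column X: max payoff to Row = 3
Column Y: max payoff to Row = 1
Column Z: max payoff to Row = 3
Minimum is 1, achieved by column Y.
Minimax strategy: Y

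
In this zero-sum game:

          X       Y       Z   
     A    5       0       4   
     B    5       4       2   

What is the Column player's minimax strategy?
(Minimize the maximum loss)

Column should play Y or Z (all achieve the minimum), value = 4

Work:
Column player minimizes Row's maximum payoff:
Column X: max payoff to Row = 5
Column Y: max payoff to Row = 4
Column Z: max payoff to Row = 4
Minimum is 4, achieved by columns Y, Z (tied).
Each of Y or Z is a minimax strategy.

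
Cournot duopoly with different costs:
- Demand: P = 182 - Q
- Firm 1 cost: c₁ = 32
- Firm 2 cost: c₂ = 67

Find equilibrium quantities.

q₁* = 61.67, q₂* = 26.67

Work:
Reaction: q₁ = (182 - 32 - q₂)/2
Reaction: q₂ = (182 - 67 - q₁)/2
Solve simultaneously:
q₁* = (182 - 2×32 + 67)/3 = 61.67
q₂* = (182 - 2×67 + 32)/3 = 26.67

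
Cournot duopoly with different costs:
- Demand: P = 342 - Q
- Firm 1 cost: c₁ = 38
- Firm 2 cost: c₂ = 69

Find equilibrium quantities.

q₁* = 111.67, q₂* = 80.67

Work:
Reaction: q₁ = (342 - 38 - q₂)/2
Reaction: q₂ = (342 - 69 - q₁)/2
Solve simultaneously:
q₁* = (342 - 2×38 + 69)/3 = 111.67
q₂* = (342 - 2×69 + 38)/3 = 80.67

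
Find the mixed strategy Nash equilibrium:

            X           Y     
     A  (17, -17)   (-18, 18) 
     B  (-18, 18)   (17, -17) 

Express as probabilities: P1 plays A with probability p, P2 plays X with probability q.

p = 0.5, q = 0.5

Work:
Find probabilities that make opponent indifferent:
P2 chooses q to make P1 indifferent between A and B
P1 chooses p to make P2 indifferent between X and Y
Mixed NE: P1 plays (A: 0.5, B: 0.5), P2 plays (X: 0.5, Y: 0.5)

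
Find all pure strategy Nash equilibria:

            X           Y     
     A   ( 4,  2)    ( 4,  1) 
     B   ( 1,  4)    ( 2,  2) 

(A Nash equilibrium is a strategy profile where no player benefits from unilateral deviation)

Nash equilibrium: (A, X)

Work:
Best responses:
  P1 vs X: payoffs [4, 1] → best response A (payoff 4)
  P1 vs Y: payoffs [4, 2] → best response A (payoff 4)
  P2 vs A: payoffs [2, 1] → best response X (payoff 2)
  P2 vs B: payoffs [4, 2] → best response X (payoff 4)
Mutual best responses: (A,X) → Nash equilibria.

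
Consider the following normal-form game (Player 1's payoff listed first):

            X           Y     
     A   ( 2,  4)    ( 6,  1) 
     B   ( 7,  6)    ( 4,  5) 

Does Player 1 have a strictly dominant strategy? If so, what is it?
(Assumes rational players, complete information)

No strictly dominant strategy exists for Player 1

Work:
A strategy strictly dominates another if it gives a strictly higher payoff against every opponent action. Compare each pair of P1's strategies column-by-column:
  A vs B: [2 vs 7, 6 vs 4] → A does not strictly dominate B (column X: 2 ≤ 7)
  B vs A: [7 vs 2, 4 vs 6] → B does not strictly dominate A (column Y: 4 ≤ 6)
No single strategy strictly dominates all others → no strictly dominant strategy.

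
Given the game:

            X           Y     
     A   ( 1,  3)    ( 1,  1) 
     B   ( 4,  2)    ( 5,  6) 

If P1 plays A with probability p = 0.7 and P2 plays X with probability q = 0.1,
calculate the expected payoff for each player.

E[P1] = 2.17, E[P2] = 2.52

Work:
E[P1] = p·q·π₁(A,X) + p·(1-q)·π₁(A,Y) + (1-p)·q·π₁(B,X) + (1-p)·(1-q)·π₁(B,Y)
= 0.7·0.1·1 + 0.7·0.9·1 + 0.3·0.1·4 + 0.3·0.9·5
= 2.17

E[P2] = 2.52 (similar calculation)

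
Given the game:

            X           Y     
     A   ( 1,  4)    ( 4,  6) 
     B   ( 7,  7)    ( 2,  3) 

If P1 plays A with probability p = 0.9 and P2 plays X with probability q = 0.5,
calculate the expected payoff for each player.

E[P1] = 2.7, E[P2] = 5.0

Work:
E[P1] = p·q·π₁(A,X) + p·(1-q)·π₁(A,Y) + (1-p)·q·π₁(B,X) + (1-p)·(1-q)·π₁(B,Y)
= 0.9·0.5·1 + 0.9·0.5·4 + 0.1·0.5·7 + 0.1·0.5·2
= 2.7

E[P2] = 5.0 (similar calculation)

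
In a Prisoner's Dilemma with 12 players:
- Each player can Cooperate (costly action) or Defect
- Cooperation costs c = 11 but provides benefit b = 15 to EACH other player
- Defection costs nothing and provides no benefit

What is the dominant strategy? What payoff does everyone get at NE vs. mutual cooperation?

Dominant: Defect; NE payoff = 0; Coop payoff = 154

Work:
Defect dominates (saves cost c = 11, benefit to others is external)
NE: All defect → everyone gets 0
If all cooperate: each receives (11)×15 - 11 = 154
Social dilemma: 154 > 0 but NE gives 0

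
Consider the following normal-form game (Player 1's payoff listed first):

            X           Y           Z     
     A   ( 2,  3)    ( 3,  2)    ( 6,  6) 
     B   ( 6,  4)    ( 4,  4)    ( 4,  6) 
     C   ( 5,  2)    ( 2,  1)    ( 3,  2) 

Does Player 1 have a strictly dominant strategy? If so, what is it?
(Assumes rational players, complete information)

No strictly dominant strategy exists for Player 1

Work:
A strategy strictly dominates another if it gives a strictly higher payoff against every opponent action. Compare each pair of P1's strategies column-by-column:
  A vs B: [2 vs 6, 3 vs 4, 6 vs 4] → A does not strictly dominate B (column X: 2 ≤ 6)
  A vs C: [2 vs 5, 3 vs 2, 6 vs 3] → A does not strictly dominate C (column X: 2 ≤ 5)
  B vs A: [6 vs 2, 4 vs 3, 4 vs 6] → B does not strictly dominate A (column Z: 4 ≤ 6)
  B vs C: [6 vs 5, 4 vs 2, 4 vs 3] → B strictly dominates C
  C vs A: [5 vs 2, 2 vs 3, 3 vs 6] → C does not strictly dominate A (column Y: 2 ≤ 3)
  C vs B: [5 vs 6, 2 vs 4, 3 vs 4] → C does not strictly dominate B (column X: 5 ≤ 6)
No single strategy strictly dominates all others → no strictly dominant strategy.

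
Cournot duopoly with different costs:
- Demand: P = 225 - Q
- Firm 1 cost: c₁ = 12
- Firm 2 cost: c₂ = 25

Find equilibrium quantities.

q₁* = 75.33, q₂* = 62.33

Work:
Reaction: q₁ = (225 - 12 - q₂)/2
Reaction: q₂ = (225 - 25 - q₁)/2
Solve simultaneously:
q₁* = (225 - 2×12 + 25)/3 = 75.33
q₂* = (225 - 2×25 + 12)/3 = 62.33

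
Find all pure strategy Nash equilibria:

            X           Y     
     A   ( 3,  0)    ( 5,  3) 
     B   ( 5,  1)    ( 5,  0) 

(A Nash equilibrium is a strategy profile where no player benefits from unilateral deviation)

Nash equilibrium: (A, Y), (B, X)

Work:
Best responses:
  P1 vs X: payoffs [3, 5] → best response B (payoff 5)
  P1 vs Y: payoffs [5, 5] → best response A/B (payoff 5)
  P2 vs A: payoffs [0, 3] → best response Y (payoff 3)
  P2 vs B: payoffs [1, 0] → best response X (payoff 1)
Mutual best responses: (A,Y), (B,X) → Nash equilibria.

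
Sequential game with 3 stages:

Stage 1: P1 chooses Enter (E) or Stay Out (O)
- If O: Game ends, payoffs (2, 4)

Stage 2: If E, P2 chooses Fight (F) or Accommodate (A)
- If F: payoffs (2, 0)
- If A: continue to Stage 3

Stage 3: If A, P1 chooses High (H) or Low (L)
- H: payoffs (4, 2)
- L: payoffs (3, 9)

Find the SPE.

SPE: (E, A, H); Outcome (4, 2)

Work:
Stage 3: P1 chooses H (4 vs 3)
Stage 2: P2: F->0, A->2 (anticipating H). Choose A
Stage 1: P1: O->2, E->4 (anticipating A, H). Choose E
SPE path: E -> A -> H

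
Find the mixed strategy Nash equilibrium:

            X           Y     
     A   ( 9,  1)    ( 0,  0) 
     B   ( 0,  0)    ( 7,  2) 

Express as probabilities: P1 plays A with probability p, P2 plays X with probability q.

p = 0.6667, q = 0.4375

Work:
Find probabilities that make opponent indifferent:
P2 chooses q to make P1 indifferent between A and B
P1 chooses p to make P2 indifferent between X and Y
Mixed NE: P1 plays (A: 0.6667, B: 0.3333), P2 plays (X: 0.4375, Y: 0.5625)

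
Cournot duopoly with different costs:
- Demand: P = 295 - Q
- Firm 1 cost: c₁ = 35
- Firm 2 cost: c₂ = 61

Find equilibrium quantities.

q₁* = 95.33, q₂* = 69.33

Work:
Reaction: q₁ = (295 - 35 - q₂)/2
Reaction: q₂ = (295 - 61 - q₁)/2
Solve simultaneously:
q₁* = (295 - 2×35 + 61)/3 = 95.33
q₂* = (295 - 2×61 + 35)/3 = 69.33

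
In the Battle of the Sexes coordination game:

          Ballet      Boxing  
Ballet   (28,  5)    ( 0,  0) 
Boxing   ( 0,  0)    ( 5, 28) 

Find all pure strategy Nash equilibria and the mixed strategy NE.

Pure NE: (Ballet, Ballet) and (Boxing, Boxing); Mixed NE: p = 0.8485, q = 0.1515

Work:
Check pure NE:
(Ballet, Ballet): (28, 5) - no unilateral deviation beneficial
(Boxing, Boxing): (5, 28) - no unilateral deviation beneficial
Mixed NE: P1 plays Ballet with p = 0.8485, P2 plays Ballet with q = 0.1515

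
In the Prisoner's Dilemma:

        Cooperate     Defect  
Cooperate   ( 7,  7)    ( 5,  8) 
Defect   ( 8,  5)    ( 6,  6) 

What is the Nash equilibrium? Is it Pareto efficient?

(Defect, Defect) is NE; not Pareto efficient

Work:
Defect dominates Cooperate for both players:
If P2 cooperates: Defect (8) > Cooperate (7)
If P2 defects: Defect (6) > Cooperate (5)
NE: (Defect, Defect) with payoff (6, 6)
But (Cooperate, Cooperate) = (7, 7) Pareto dominates (6, 6)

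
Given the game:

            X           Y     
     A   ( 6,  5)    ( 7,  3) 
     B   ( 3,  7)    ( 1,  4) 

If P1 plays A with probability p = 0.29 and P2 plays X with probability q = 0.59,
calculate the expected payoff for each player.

E[P1] = 3.4067, E[P2] = 5.3089

Work:
E[P1] = p·q·π₁(A,X) + p·(1-q)·π₁(A,Y) + (1-p)·q·π₁(B,X) + (1-p)·(1-q)·π₁(B,Y)
= 0.29·0.59·6 + 0.29·0.41·7 + 0.71·0.59·3 + 0.71·0.41·1
= 3.4067

E[P2] = 5.3089 (similar calculation)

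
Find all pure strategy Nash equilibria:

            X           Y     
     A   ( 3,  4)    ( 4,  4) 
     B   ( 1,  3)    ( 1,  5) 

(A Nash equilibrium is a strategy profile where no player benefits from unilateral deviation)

Nash equilibrium: (A, X), (A, Y)

Work:
Best responses:
  P1 vs X: payoffs [3, 1] → best response A (payoff 3)
  P1 vs Y: payoffs [4, 1] → best response A (payoff 4)
  P2 vs A: payoffs [4, 4] → best response X/Y (payoff 4)
  P2 vs B: payoffs [3, 5] → best response Y (payoff 5)
Mutual best responses: (A,X), (A,Y) → Nash equilibria.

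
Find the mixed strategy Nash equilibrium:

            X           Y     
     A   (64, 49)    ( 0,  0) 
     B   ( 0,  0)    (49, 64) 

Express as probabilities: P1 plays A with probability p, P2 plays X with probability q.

p = 0.5664, q = 0.4336

Work:
Find probabilities that make opponent indifferent:
P2 chooses q to make P1 indifferent between A and B
P1 chooses p to make P2 indifferent between X and Y
Mixed NE: P1 plays (A: 0.5664, B: 0.4336), P2 plays (X: 0.4336, Y: 0.5664)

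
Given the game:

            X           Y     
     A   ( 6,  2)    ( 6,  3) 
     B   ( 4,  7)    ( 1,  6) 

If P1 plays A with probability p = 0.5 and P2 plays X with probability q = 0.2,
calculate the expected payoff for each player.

E[P1] = 3.8, E[P2] = 4.5

Work:
E[P1] = p·q·π₁(A,X) + p·(1-q)·π₁(A,Y) + (1-p)·q·π₁(B,X) + (1-p)·(1-q)·π₁(B,Y)
= 0.5·0.2·6 + 0.5·0.8·6 + 0.5·0.2·4 + 0.5·0.8·1
= 3.8

E[P2] = 4.5 (similar calculation)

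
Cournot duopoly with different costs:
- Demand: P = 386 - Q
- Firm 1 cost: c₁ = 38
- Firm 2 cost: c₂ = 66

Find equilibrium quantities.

q₁* = 125.33, q₂* = 97.33

Work:
Reaction: q₁ = (386 - 38 - q₂)/2
Reaction: q₂ = (386 - 66 - q₁)/2
Solve simultaneously:
q₁* = (386 - 2×38 + 66)/3 = 125.33
q₂* = (386 - 2×66 + 38)/3 = 97.33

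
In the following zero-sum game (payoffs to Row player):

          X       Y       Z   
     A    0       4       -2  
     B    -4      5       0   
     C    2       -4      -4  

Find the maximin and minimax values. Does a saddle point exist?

Maximin = -2, Minimax = 0, Saddle: False

Work:
Row minimums: [-2, -4, -4] → maximin = -2
Column maximums: [2, 5, 0] → minimax = 0
No saddle point (maximin ≠ minimax). Mixed strategy needed.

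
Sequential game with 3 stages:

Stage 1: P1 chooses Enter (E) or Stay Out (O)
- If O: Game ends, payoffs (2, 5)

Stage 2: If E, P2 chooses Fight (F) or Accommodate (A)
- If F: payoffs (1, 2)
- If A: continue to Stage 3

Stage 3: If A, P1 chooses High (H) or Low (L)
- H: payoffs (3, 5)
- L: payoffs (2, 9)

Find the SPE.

SPE: (E, A, H); Outcome (3, 5)

Work:
Stage 3: P1 chooses H (3 vs 2)
Stage 2: P2: F->2, A->5 (anticipating H). Choose A
Stage 1: P1: O->2, E->3 (anticipating A, H). Choose E
SPE path: E -> A -> H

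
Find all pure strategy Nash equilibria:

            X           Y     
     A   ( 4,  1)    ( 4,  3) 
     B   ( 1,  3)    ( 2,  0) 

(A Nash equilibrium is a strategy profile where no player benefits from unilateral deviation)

Nash equilibrium: (A, Y)

Work:
Best responses:
  P1 vs X: payoffs [4, 1] → best response A (payoff 4)
  P1 vs Y: payoffs [4, 2] → best response A (payoff 4)
  P2 vs A: payoffs [1, 3] → best response Y (payoff 3)
  P2 vs B: payoffs [3, 0] → best response X (payoff 3)
Mutual best responses: (A,Y) → Nash equilibria.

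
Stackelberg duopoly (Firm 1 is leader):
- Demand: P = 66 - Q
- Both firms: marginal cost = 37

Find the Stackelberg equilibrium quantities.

q₁* (leader) = 14.5, q₂* (follower) = 7.25

Work:
Follower's reaction: q₂ = (a - c - q₁)/2
Leader substitutes: π₁ = q₁·(a - q₁ - (a-c-q₁)/2 - c)
FOC: q₁* = (66 - 37)/2 = 14.50
Then: q₂* = (66 - 37 - 14.5)/2 = 7.25
Leader has first-mover advantage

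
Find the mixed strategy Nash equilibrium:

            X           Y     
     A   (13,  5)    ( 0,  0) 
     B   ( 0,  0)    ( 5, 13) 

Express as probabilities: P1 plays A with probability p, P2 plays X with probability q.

p = 0.7222, q = 0.2778

Work:
Find probabilities that make opponent indifferent:
P2 chooses q to make P1 indifferent between A and B
P1 chooses p to make P2 indifferent between X and Y
Mixed NE: P1 plays (A: 0.7222, B: 0.2778), P2 plays (X: 0.2778, Y: 0.7222)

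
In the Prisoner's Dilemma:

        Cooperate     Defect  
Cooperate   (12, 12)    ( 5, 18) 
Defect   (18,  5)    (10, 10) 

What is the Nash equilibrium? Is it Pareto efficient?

(Defect, Defect) is NE; not Pareto efficient

Work:
Defect dominates Cooperate for both players:
If P2 cooperates: Defect (18) > Cooperate (12)
If P2 defects: Defect (10) > Cooperate (5)
NE: (Defect, Defect) with payoff (10, 10)
But (Cooperate, Cooperate) = (12, 12) Pareto dominates (10, 10)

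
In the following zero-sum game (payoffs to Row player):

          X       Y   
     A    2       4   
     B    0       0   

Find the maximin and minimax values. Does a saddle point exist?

Maximin = 2, Minimax = 2, Saddle: True

Work:
Row minimums: [2, 0] → maximin = 2
Column maximums: [2, 4] → minimax = 2
Saddle point exists! Game value = 2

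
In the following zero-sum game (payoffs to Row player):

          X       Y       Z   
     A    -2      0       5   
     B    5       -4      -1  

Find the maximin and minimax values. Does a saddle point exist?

Maximin = -2, Minimax = 0, Saddle: False

Work:
Row minimums: [-2, -4] → maximin = -2
Column maximums: [5, 0, 5] → minimax = 0
No saddle point (maximin ≠ minimax). Mixed strategy needed.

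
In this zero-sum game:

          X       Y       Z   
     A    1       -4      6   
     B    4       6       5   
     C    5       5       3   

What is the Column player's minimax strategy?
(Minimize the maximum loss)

Column should play X, value = 5

Work:
Column player minimizes Row's maximum payoff:
Column X: max payoff to Row = 5
Column Y: max payoff to Row = 6
Column Z: max payoff to Row = 6
Minimum is 5, achieved by column X.
Minimax strategy: X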